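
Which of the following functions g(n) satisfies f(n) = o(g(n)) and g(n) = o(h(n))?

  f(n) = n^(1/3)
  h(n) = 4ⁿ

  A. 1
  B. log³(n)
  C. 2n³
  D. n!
C

We need g(n) with n^(1/3) = o(g(n)) and g(n) = o(4ⁿ), i.e. O(n^(1/3)) ≺ g ≺ O(4ⁿ).
Check each option:
  A. 1 — O(1) does not grow strictly faster than f(n)
  B. log³(n) — O(log³ n) does not grow strictly faster than f(n)
  C. 2n³ — O(n³) is strictly between O(n^(1/3)) and O(4ⁿ) ✓
  D. n! — O(n!) does not grow strictly slower than h(n)

Only option C (2n³) lies strictly between.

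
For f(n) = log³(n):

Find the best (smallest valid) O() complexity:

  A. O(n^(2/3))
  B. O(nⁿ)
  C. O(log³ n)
C

f(n) = log³(n) is O(log³ n).
All listed options are valid Big-O bounds (upper bounds),
but O(log³ n) is the tightest (smallest valid bound).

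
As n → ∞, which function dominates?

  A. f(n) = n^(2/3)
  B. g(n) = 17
A

f(n) = n^(2/3) is O(n^(2/3)), while g(n) = 17 is O(1).
Since O(n^(2/3)) grows faster than O(1), f(n) dominates.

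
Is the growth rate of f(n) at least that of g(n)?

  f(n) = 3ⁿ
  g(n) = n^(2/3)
True

f(n) = 3ⁿ is O(3ⁿ), and g(n) = n^(2/3) is O(n^(2/3)).
Since O(3ⁿ) grows at least as fast as O(n^(2/3)), f(n) = Ω(g(n)) is true.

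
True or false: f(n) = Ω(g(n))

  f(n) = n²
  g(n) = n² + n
True

f(n) = n² and g(n) = n² + n are both O(n²).
Big-Ω permits equal growth rates (f ≥ c·g for some c > 0), so f(n) = Ω(g(n)) is true.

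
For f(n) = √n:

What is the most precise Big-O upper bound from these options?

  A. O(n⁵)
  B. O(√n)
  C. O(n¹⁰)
B

f(n) = √n is O(√n).
All listed options are valid Big-O bounds (upper bounds),
but O(√n) is the tightest (smallest valid bound).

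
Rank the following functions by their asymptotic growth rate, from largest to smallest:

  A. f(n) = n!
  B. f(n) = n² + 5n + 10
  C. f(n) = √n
A > B > C

Comparing growth rates:
A = n! is O(n!)
B = n² + 5n + 10 is O(n²)
C = √n is O(√n)

Therefore, the order from fastest to slowest is: A > B > C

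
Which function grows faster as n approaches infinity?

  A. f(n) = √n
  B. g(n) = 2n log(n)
B

f(n) = √n is O(√n), while g(n) = 2n log(n) is O(n log n).
Since O(n log n) grows faster than O(√n), g(n) dominates.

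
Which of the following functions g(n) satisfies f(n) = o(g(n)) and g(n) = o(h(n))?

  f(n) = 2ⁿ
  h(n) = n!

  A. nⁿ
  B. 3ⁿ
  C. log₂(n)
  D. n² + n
B

We need g(n) with 2ⁿ = o(g(n)) and g(n) = o(n!), i.e. O(2ⁿ) ≺ g ≺ O(n!).
Check each option:
  A. nⁿ — O(nⁿ) does not grow strictly slower than h(n)
  B. 3ⁿ — O(3ⁿ) is strictly between O(2ⁿ) and O(n!) ✓
  C. log₂(n) — O(log n) does not grow strictly faster than f(n)
  D. n² + n — O(n²) does not grow strictly faster than f(n)

Only option B (3ⁿ) lies strictly between.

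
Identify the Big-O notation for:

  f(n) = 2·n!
O(n!)

The dominant term in 2·n! is 2·n!, which is Θ(n!).
Constants are absorbed, so the tightest bound is O(n!).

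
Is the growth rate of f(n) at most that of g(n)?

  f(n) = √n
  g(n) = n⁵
True

f(n) = √n is O(√n), and g(n) = n⁵ is O(n⁵).
Since O(√n) ⊆ O(n⁵) (f grows no faster than g), f(n) = O(g(n)) is true.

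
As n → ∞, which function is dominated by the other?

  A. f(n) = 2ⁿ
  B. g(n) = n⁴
B

f(n) = 2ⁿ is O(2ⁿ), while g(n) = n⁴ is O(n⁴).
Since O(n⁴) grows slower than O(2ⁿ), g(n) is dominated.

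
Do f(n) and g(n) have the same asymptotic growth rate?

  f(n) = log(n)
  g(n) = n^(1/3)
False

f(n) = log(n) is O(log n), and g(n) = n^(1/3) is O(n^(1/3)).
Since they have different growth rates, f(n) = Θ(g(n)) is false.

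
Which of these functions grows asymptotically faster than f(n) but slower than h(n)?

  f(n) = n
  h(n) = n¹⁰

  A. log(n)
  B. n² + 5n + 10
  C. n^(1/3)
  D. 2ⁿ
B

We need g(n) with n = o(g(n)) and g(n) = o(n¹⁰), i.e. O(n) ≺ g ≺ O(n¹⁰).
Check each option:
  A. log(n) — O(log n) does not grow strictly faster than f(n)
  B. n² + 5n + 10 — O(n²) is strictly between O(n) and O(n¹⁰) ✓
  C. n^(1/3) — O(n^(1/3)) does not grow strictly faster than f(n)
  D. 2ⁿ — O(2ⁿ) does not grow strictly slower than h(n)

Only option B (n² + 5n + 10) lies strictly between.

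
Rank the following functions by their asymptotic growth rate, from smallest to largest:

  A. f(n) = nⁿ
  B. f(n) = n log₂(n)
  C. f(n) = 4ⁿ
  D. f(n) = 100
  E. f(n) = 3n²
D < B < E < C < A

Comparing growth rates:
D = 100 is O(1)
B = n log₂(n) is O(n log n)
E = 3n² is O(n²)
C = 4ⁿ is O(4ⁿ)
A = nⁿ is O(nⁿ)

Therefore, the order from slowest to fastest is: D < B < E < C < A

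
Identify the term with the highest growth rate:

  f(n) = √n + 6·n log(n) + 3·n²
3·n²

Looking at each term:
  - √n is O(√n)
  - 6·n log(n) is O(n log n)
  - 3·n² is O(n²)

The term 3·n² (O(n²)) grows fastest and dominates all others.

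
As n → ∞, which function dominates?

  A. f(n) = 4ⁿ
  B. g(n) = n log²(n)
A

f(n) = 4ⁿ is O(4ⁿ), while g(n) = n log²(n) is O(n log² n).
Since O(4ⁿ) grows faster than O(n log² n), f(n) dominates.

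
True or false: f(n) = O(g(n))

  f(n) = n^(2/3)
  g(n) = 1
False

f(n) = n^(2/3) is O(n^(2/3)), and g(n) = 1 is O(1).
Since O(n^(2/3)) grows faster than O(1), f(n) = O(g(n)) is false.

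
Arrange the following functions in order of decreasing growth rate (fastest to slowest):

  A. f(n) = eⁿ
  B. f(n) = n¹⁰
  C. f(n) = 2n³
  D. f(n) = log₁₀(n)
A > B > C > D

Comparing growth rates:
A = eⁿ is O(eⁿ)
B = n¹⁰ is O(n¹⁰)
C = 2n³ is O(n³)
D = log₁₀(n) is O(log n)

Therefore, the order from fastest to slowest is: A > B > C > D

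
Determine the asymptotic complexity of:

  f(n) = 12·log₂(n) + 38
O(log n)

The dominant term in 12·log₂(n) + 38 is 12·log₂(n), which is Θ(log n).
Lower-order terms (38) are asymptotically negligible.
Constants are absorbed, so the tightest bound is O(log n).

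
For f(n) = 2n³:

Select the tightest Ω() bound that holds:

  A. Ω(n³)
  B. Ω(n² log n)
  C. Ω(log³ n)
A

f(n) = 2n³ is Ω(n³).
All listed options are valid Big-Ω bounds (lower bounds),
but Ω(n³) is the tightest (largest valid bound).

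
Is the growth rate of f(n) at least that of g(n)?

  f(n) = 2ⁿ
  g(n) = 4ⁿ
False

f(n) = 2ⁿ is O(2ⁿ), and g(n) = 4ⁿ is O(4ⁿ).
Since O(2ⁿ) grows slower than O(4ⁿ), f(n) = Ω(g(n)) is false.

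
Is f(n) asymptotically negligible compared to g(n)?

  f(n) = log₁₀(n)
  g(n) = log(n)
False

f(n) = log₁₀(n) is O(log n), and g(n) = log(n) is O(log n).
Since they have the same growth rate, f(n) = o(g(n)) is false.
(f = o(g) requires f to grow strictly slower, not equal.)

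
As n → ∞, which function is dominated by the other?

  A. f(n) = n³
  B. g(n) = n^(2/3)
B

f(n) = n³ is O(n³), while g(n) = n^(2/3) is O(n^(2/3)).
Since O(n^(2/3)) grows slower than O(n³), g(n) is dominated.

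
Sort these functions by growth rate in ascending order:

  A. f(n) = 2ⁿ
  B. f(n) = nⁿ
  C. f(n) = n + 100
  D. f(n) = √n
D < C < A < B

Comparing growth rates:
D = √n is O(√n)
C = n + 100 is O(n)
A = 2ⁿ is O(2ⁿ)
B = nⁿ is O(nⁿ)

Therefore, the order from slowest to fastest is: D < C < A < B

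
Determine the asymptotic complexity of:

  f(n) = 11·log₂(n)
O(log n)

The dominant term in 11·log₂(n) is 11·log₂(n), which is Θ(log n).
Constants are absorbed, so the tightest bound is O(log n).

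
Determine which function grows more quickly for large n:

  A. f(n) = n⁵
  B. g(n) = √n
A

f(n) = n⁵ is O(n⁵), while g(n) = √n is O(√n).
Since O(n⁵) grows faster than O(√n), f(n) dominates.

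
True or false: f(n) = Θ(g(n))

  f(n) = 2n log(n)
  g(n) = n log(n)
True

f(n) = 2n log(n) and g(n) = n log(n) are both O(n log n).
Since they have the same asymptotic growth rate, f(n) = Θ(g(n)) is true.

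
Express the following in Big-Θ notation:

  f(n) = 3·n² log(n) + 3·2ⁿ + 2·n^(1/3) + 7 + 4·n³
Θ(2ⁿ)

Order the terms by growth rate: 7 ≺ 2·n^(1/3) ≺ 3·n² log(n) ≺ 4·n³ ≺ 3·2ⁿ.
The fastest-growing term 3·2ⁿ dominates as n → ∞; dropping its constant factor gives Θ(2ⁿ).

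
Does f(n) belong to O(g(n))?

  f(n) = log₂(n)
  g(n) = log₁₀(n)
True

f(n) = log₂(n) and g(n) = log₁₀(n) are both O(log n).
Big-O permits equal growth rates (f ≤ c·g for some c), so f(n) = O(g(n)) is true.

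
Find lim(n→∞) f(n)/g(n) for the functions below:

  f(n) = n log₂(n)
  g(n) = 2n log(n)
1/(2*log(2))

Since n log₂(n) and 2n log(n) have the same growth rate (O(n log n)),
the ratio converges to a constant: 1/(2*log(2)).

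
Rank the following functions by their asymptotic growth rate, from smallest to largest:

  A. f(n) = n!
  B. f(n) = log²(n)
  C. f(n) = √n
B < C < A

Comparing growth rates:
B = log²(n) is O(log² n)
C = √n is O(√n)
A = n! is O(n!)

Therefore, the order from slowest to fastest is: B < C < A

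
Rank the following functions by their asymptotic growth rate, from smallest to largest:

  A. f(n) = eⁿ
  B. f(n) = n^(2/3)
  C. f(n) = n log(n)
B < C < A

Comparing growth rates:
B = n^(2/3) is O(n^(2/3))
C = n log(n) is O(n log n)
A = eⁿ is O(eⁿ)

Therefore, the order from slowest to fastest is: B < C < A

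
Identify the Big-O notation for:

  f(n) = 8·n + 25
O(n)

The dominant term in 8·n + 25 is 8·n, which is Θ(n).
Lower-order terms (25) are asymptotically negligible.
Constants are absorbed, so the tightest bound is O(n).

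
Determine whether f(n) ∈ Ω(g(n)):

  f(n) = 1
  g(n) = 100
True

f(n) = 1 and g(n) = 100 are both O(1).
Big-Ω permits equal growth rates (f ≥ c·g for some c > 0), so f(n) = Ω(g(n)) is true.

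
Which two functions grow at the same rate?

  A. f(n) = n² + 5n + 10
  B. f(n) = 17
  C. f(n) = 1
B and C

Examining each function:
  A. n² + 5n + 10 is O(n²)
  B. 17 is O(1)
  C. 1 is O(1)

Functions B and C both have the same complexity class.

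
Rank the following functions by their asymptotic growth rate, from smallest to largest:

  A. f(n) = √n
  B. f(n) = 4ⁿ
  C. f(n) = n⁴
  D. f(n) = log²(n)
D < A < C < B

Comparing growth rates:
D = log²(n) is O(log² n)
A = √n is O(√n)
C = n⁴ is O(n⁴)
B = 4ⁿ is O(4ⁿ)

Therefore, the order from slowest to fastest is: D < A < C < B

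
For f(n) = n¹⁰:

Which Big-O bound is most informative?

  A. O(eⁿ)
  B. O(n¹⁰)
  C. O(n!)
B

f(n) = n¹⁰ is O(n¹⁰).
All listed options are valid Big-O bounds (upper bounds),
but O(n¹⁰) is the tightest (smallest valid bound).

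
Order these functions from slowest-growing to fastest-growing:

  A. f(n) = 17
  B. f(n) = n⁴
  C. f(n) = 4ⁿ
A < B < C

Comparing growth rates:
A = 17 is O(1)
B = n⁴ is O(n⁴)
C = 4ⁿ is O(4ⁿ)

Therefore, the order from slowest to fastest is: A < B < C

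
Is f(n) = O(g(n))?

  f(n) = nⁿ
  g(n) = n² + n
False

f(n) = nⁿ is O(nⁿ), and g(n) = n² + n is O(n²).
Since O(nⁿ) grows faster than O(n²), f(n) = O(g(n)) is false.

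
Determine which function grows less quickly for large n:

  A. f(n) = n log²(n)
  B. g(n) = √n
B

f(n) = n log²(n) is O(n log² n), while g(n) = √n is O(√n).
Since O(√n) grows slower than O(n log² n), g(n) is dominated.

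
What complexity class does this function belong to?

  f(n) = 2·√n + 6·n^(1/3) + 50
O(√n)

The dominant term in 2·√n + 6·n^(1/3) + 50 is 2·√n, which is Θ(√n).
Lower-order terms (6·n^(1/3), 50) are asymptotically negligible.
Constants are absorbed, so the tightest bound is O(√n).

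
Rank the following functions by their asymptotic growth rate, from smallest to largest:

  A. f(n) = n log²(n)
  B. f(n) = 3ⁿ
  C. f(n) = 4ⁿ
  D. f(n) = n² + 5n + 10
A < D < B < C

Comparing growth rates:
A = n log²(n) is O(n log² n)
D = n² + 5n + 10 is O(n²)
B = 3ⁿ is O(3ⁿ)
C = 4ⁿ is O(4ⁿ)

Therefore, the order from slowest to fastest is: A < D < B < C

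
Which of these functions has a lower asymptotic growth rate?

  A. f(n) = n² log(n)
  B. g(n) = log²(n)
B

f(n) = n² log(n) is O(n² log n), while g(n) = log²(n) is O(log² n).
Since O(log² n) grows slower than O(n² log n), g(n) is dominated.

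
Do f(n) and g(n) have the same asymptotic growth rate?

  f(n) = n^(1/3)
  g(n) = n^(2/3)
False

f(n) = n^(1/3) is O(n^(1/3)), and g(n) = n^(2/3) is O(n^(2/3)).
Since they have different growth rates, f(n) = Θ(g(n)) is false.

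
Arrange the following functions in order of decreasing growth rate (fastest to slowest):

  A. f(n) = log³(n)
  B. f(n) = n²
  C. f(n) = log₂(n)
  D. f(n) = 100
B > A > C > D

Comparing growth rates:
B = n² is O(n²)
A = log³(n) is O(log³ n)
C = log₂(n) is O(log n)
D = 100 is O(1)

Therefore, the order from fastest to slowest is: B > A > C > D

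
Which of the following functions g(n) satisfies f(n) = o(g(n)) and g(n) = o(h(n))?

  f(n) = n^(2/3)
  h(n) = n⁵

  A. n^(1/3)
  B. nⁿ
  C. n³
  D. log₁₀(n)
C

We need g(n) with n^(2/3) = o(g(n)) and g(n) = o(n⁵), i.e. O(n^(2/3)) ≺ g ≺ O(n⁵).
Check each option:
  A. n^(1/3) — O(n^(1/3)) does not grow strictly faster than f(n)
  B. nⁿ — O(nⁿ) does not grow strictly slower than h(n)
  C. n³ — O(n³) is strictly between O(n^(2/3)) and O(n⁵) ✓
  D. log₁₀(n) — O(log n) does not grow strictly faster than f(n)

Only option C (n³) lies strictly between.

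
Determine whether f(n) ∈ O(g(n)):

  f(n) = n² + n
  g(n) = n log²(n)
False

f(n) = n² + n is O(n²), and g(n) = n log²(n) is O(n log² n).
Since O(n²) grows faster than O(n log² n), f(n) = O(g(n)) is false.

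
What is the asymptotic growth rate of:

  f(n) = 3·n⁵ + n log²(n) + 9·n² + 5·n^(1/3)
Θ(n⁵)

Order the terms by growth rate: 5·n^(1/3) ≺ n log²(n) ≺ 9·n² ≺ 3·n⁵.
The fastest-growing term 3·n⁵ dominates as n → ∞; dropping its constant factor gives Θ(n⁵).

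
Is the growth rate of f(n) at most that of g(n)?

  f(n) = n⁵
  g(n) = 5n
False

f(n) = n⁵ is O(n⁵), and g(n) = 5n is O(n).
Since O(n⁵) grows faster than O(n), f(n) = O(g(n)) is false.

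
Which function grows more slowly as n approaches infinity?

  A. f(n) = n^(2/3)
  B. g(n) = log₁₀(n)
B

f(n) = n^(2/3) is O(n^(2/3)), while g(n) = log₁₀(n) is O(log n).
Since O(log n) grows slower than O(n^(2/3)), g(n) is dominated.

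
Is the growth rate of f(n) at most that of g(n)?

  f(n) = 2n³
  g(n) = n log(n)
False

f(n) = 2n³ is O(n³), and g(n) = n log(n) is O(n log n).
Since O(n³) grows faster than O(n log n), f(n) = O(g(n)) is false.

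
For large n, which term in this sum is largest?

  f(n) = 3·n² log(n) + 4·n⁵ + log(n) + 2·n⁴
4·n⁵

Looking at each term:
  - 3·n² log(n) is O(n² log n)
  - 4·n⁵ is O(n⁵)
  - log(n) is O(log n)
  - 2·n⁴ is O(n⁴)

The term 4·n⁵ (O(n⁵)) grows fastest and dominates all others.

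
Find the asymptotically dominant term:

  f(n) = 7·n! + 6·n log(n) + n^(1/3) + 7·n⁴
7·n!

Looking at each term:
  - 7·n! is O(n!)
  - 6·n log(n) is O(n log n)
  - n^(1/3) is O(n^(1/3))
  - 7·n⁴ is O(n⁴)

The term 7·n! (O(n!)) grows fastest and dominates all others.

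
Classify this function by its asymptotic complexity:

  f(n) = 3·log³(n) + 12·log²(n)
O(log³ n)

The dominant term in 3·log³(n) + 12·log²(n) is 3·log³(n), which is Θ(log³ n).
Lower-order terms (12·log²(n)) are asymptotically negligible.
Constants are absorbed, so the tightest bound is O(log³ n).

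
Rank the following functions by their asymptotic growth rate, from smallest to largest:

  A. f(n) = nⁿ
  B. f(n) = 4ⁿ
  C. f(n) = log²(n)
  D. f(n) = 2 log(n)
D < C < B < A

Comparing growth rates:
D = 2 log(n) is O(log n)
C = log²(n) is O(log² n)
B = 4ⁿ is O(4ⁿ)
A = nⁿ is O(nⁿ)

Therefore, the order from slowest to fastest is: D < C < B < A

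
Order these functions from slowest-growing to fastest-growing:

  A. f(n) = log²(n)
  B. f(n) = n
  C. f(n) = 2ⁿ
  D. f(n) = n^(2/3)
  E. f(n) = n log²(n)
A < D < B < E < C

Comparing growth rates:
A = log²(n) is O(log² n)
D = n^(2/3) is O(n^(2/3))
B = n is O(n)
E = n log²(n) is O(n log² n)
C = 2ⁿ is O(2ⁿ)

Therefore, the order from slowest to fastest is: A < D < B < E < C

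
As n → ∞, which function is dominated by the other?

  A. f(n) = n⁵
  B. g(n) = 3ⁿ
A

f(n) = n⁵ is O(n⁵), while g(n) = 3ⁿ is O(3ⁿ).
Since O(n⁵) grows slower than O(3ⁿ), f(n) is dominated.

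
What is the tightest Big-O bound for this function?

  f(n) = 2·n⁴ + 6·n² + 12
O(n⁴)

The dominant term in 2·n⁴ + 6·n² + 12 is 2·n⁴, which is Θ(n⁴).
Lower-order terms (6·n², 12) are asymptotically negligible.
Constants are absorbed, so the tightest bound is O(n⁴).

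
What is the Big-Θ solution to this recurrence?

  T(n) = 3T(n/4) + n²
Θ(n²)

Master Theorem: a = 3, b = 4, f(n) = n².
Compute the critical exponent d = log₄(3) = 0.792.
Compare f(n) = Θ(n²) against n^d:
  k = 2 > d = 0.792, so f(n) = Ω(n^(d+ε)) — Case 3.
  Regularity: a·(n/b)^2/n^2 = a/b^2 = 3/16 < 1 ✓.
  The top-level work dominates: T(n) = Θ(f(n)) = Θ(n²).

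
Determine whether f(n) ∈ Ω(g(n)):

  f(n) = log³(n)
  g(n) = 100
True

f(n) = log³(n) is O(log³ n), and g(n) = 100 is O(1).
Since O(log³ n) grows at least as fast as O(1), f(n) = Ω(g(n)) is true.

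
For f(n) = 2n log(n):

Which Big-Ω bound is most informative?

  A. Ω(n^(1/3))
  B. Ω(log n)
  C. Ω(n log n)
C

f(n) = 2n log(n) is Ω(n log n).
All listed options are valid Big-Ω bounds (lower bounds),
but Ω(n log n) is the tightest (largest valid bound).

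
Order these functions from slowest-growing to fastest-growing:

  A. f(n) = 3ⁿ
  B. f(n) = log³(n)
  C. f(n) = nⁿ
B < A < C

Comparing growth rates:
B = log³(n) is O(log³ n)
A = 3ⁿ is O(3ⁿ)
C = nⁿ is O(nⁿ)

Therefore, the order from slowest to fastest is: B < A < C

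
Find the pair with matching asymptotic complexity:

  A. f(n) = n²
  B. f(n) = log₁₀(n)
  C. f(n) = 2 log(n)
B and C

Examining each function:
  A. n² is O(n²)
  B. log₁₀(n) is O(log n)
  C. 2 log(n) is O(log n)

Functions B and C both have the same complexity class.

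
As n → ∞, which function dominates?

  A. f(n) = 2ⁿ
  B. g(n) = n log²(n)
A

f(n) = 2ⁿ is O(2ⁿ), while g(n) = n log²(n) is O(n log² n).
Since O(2ⁿ) grows faster than O(n log² n), f(n) dominates.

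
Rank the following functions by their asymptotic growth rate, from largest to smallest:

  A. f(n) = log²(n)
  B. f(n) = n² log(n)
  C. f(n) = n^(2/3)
B > C > A

Comparing growth rates:
B = n² log(n) is O(n² log n)
C = n^(2/3) is O(n^(2/3))
A = log²(n) is O(log² n)

Therefore, the order from fastest to slowest is: B > C > A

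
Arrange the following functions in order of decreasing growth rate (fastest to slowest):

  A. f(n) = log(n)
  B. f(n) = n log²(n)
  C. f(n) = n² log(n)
C > B > A

Comparing growth rates:
C = n² log(n) is O(n² log n)
B = n log²(n) is O(n log² n)
A = log(n) is O(log n)

Therefore, the order from fastest to slowest is: C > B > A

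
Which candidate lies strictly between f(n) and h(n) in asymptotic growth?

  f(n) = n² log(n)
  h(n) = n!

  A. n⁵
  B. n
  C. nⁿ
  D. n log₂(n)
A

We need g(n) with n² log(n) = o(g(n)) and g(n) = o(n!), i.e. O(n² log n) ≺ g ≺ O(n!).
Check each option:
  A. n⁵ — O(n⁵) is strictly between O(n² log n) and O(n!) ✓
  B. n — O(n) does not grow strictly faster than f(n)
  C. nⁿ — O(nⁿ) does not grow strictly slower than h(n)
  D. n log₂(n) — O(n log n) does not grow strictly faster than f(n)

Only option A (n⁵) lies strictly between.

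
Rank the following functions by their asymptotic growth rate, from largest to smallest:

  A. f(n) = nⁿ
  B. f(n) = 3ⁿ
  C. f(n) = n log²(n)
A > B > C

Comparing growth rates:
A = nⁿ is O(nⁿ)
B = 3ⁿ is O(3ⁿ)
C = n log²(n) is O(n log² n)

Therefore, the order from fastest to slowest is: A > B > C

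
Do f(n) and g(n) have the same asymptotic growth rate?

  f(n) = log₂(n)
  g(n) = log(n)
True

f(n) = log₂(n) and g(n) = log(n) are both O(log n).
Since they have the same asymptotic growth rate, f(n) = Θ(g(n)) is true.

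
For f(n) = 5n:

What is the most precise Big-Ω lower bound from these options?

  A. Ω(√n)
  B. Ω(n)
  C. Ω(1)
B

f(n) = 5n is Ω(n).
All listed options are valid Big-Ω bounds (lower bounds),
but Ω(n) is the tightest (largest valid bound).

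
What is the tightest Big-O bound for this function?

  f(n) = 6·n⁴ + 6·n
O(n⁴)

The dominant term in 6·n⁴ + 6·n is 6·n⁴, which is Θ(n⁴).
Lower-order terms (6·n) are asymptotically negligible.
Constants are absorbed, so the tightest bound is O(n⁴).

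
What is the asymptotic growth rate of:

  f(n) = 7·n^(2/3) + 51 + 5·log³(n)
Θ(n^(2/3))

Order the terms by growth rate: 51 ≺ 5·log³(n) ≺ 7·n^(2/3).
The fastest-growing term 7·n^(2/3) dominates as n → ∞; dropping its constant factor gives Θ(n^(2/3)).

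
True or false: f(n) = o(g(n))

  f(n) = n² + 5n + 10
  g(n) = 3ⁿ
True

f(n) = n² + 5n + 10 is O(n²), and g(n) = 3ⁿ is O(3ⁿ).
Since O(n²) grows strictly slower than O(3ⁿ), f(n) = o(g(n)) is true.
This means lim(n→∞) f(n)/g(n) = 0.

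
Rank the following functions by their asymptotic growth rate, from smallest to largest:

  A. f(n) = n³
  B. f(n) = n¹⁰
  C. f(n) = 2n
C < A < B

Comparing growth rates:
C = 2n is O(n)
A = n³ is O(n³)
B = n¹⁰ is O(n¹⁰)

Therefore, the order from slowest to fastest is: C < A < B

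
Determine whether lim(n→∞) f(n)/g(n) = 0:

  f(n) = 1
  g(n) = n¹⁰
True

f(n) = 1 is O(1), and g(n) = n¹⁰ is O(n¹⁰).
Since O(1) grows strictly slower than O(n¹⁰), f(n) = o(g(n)) is true.
This means lim(n→∞) f(n)/g(n) = 0.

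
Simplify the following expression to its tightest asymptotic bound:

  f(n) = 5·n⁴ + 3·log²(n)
Θ(n⁴)

Order the terms by growth rate: 3·log²(n) ≺ 5·n⁴.
The fastest-growing term 5·n⁴ dominates as n → ∞; dropping its constant factor gives Θ(n⁴).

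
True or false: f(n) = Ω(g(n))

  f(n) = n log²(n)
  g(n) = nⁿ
False

f(n) = n log²(n) is O(n log² n), and g(n) = nⁿ is O(nⁿ).
Since O(n log² n) grows slower than O(nⁿ), f(n) = Ω(g(n)) is false.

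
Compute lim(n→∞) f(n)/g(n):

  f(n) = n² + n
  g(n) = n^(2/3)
∞

Since n² + n (O(n²)) grows faster than n^(2/3) (O(n^(2/3))),
the ratio f(n)/g(n) → ∞ as n → ∞.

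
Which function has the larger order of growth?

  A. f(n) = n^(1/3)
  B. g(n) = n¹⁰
B

f(n) = n^(1/3) is O(n^(1/3)), while g(n) = n¹⁰ is O(n¹⁰).
Since O(n¹⁰) grows faster than O(n^(1/3)), g(n) dominates.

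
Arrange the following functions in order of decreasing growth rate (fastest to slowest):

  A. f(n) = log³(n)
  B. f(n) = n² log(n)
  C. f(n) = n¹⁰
C > B > A

Comparing growth rates:
C = n¹⁰ is O(n¹⁰)
B = n² log(n) is O(n² log n)
A = log³(n) is O(log³ n)

Therefore, the order from fastest to slowest is: C > B > A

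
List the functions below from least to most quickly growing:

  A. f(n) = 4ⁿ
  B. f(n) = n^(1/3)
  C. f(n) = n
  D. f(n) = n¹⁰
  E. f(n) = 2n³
B < C < E < D < A

Comparing growth rates:
B = n^(1/3) is O(n^(1/3))
C = n is O(n)
E = 2n³ is O(n³)
D = n¹⁰ is O(n¹⁰)
A = 4ⁿ is O(4ⁿ)

Therefore, the order from slowest to fastest is: B < C < E < D < A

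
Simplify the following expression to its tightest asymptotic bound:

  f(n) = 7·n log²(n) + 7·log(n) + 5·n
Θ(n log² n)

Order the terms by growth rate: 7·log(n) ≺ 5·n ≺ 7·n log²(n).
The fastest-growing term 7·n log²(n) dominates as n → ∞; dropping its constant factor gives Θ(n log² n).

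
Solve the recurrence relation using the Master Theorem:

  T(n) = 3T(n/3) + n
Θ(n log n)

Master Theorem: a = 3, b = 3, f(n) = n.
Compute the critical exponent d = log₃(3) = 1.
Compare f(n) = Θ(n) against n^d:
  k = 1 = d, so f(n) = Θ(n^d) — Case 2.
  Work is balanced across levels: T(n) = Θ(n^d log n) = Θ(n log n).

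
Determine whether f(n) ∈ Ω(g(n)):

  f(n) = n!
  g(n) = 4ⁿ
True

f(n) = n! is O(n!), and g(n) = 4ⁿ is O(4ⁿ).
Since O(n!) grows at least as fast as O(4ⁿ), f(n) = Ω(g(n)) is true.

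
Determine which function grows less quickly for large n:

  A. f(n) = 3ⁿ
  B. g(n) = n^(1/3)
B

f(n) = 3ⁿ is O(3ⁿ), while g(n) = n^(1/3) is O(n^(1/3)).
Since O(n^(1/3)) grows slower than O(3ⁿ), g(n) is dominated.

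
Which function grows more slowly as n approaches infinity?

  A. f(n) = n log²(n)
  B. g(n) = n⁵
A

f(n) = n log²(n) is O(n log² n), while g(n) = n⁵ is O(n⁵).
Since O(n log² n) grows slower than O(n⁵), f(n) is dominated.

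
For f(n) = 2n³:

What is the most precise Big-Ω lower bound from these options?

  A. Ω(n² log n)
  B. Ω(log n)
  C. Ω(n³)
C

f(n) = 2n³ is Ω(n³).
All listed options are valid Big-Ω bounds (lower bounds),
but Ω(n³) is the tightest (largest valid bound).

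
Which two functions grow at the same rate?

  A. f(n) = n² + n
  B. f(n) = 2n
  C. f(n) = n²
A and C

Examining each function:
  A. n² + n is O(n²)
  B. 2n is O(n)
  C. n² is O(n²)

Functions A and C both have the same complexity class.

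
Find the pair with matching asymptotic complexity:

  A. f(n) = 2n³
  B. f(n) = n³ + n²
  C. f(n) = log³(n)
A and B

Examining each function:
  A. 2n³ is O(n³)
  B. n³ + n² is O(n³)
  C. log³(n) is O(log³ n)

Functions A and B both have the same complexity class.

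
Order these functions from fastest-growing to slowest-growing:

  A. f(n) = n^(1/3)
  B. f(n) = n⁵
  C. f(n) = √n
B > C > A

Comparing growth rates:
B = n⁵ is O(n⁵)
C = √n is O(√n)
A = n^(1/3) is O(n^(1/3))

Therefore, the order from fastest to slowest is: B > C > A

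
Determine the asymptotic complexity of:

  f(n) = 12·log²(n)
O(log² n)

The dominant term in 12·log²(n) is 12·log²(n), which is Θ(log² n).
Constants are absorbed, so the tightest bound is O(log² n).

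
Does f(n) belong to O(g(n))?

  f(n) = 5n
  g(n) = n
True

f(n) = 5n and g(n) = n are both O(n).
Big-O permits equal growth rates (f ≤ c·g for some c), so f(n) = O(g(n)) is true.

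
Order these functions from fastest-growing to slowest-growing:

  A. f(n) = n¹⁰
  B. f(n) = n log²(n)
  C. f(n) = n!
C > A > B

Comparing growth rates:
C = n! is O(n!)
A = n¹⁰ is O(n¹⁰)
B = n log²(n) is O(n log² n)

Therefore, the order from fastest to slowest is: C > A > B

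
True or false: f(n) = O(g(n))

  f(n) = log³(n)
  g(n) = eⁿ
True

f(n) = log³(n) is O(log³ n), and g(n) = eⁿ is O(eⁿ).
Since O(log³ n) ⊆ O(eⁿ) (f grows no faster than g), f(n) = O(g(n)) is true.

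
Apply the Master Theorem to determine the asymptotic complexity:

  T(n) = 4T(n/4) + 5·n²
Θ(n²)

Master Theorem: a = 4, b = 4, f(n) = 5·n².
Compute the critical exponent d = log₄(4) = 1.
Compare f(n) = Θ(n²) against n^d:
  k = 2 > d = 1, so f(n) = Ω(n^(d+ε)) — Case 3.
  Regularity: a·(n/b)^2/n^2 = a/b^2 = 4/16 < 1 ✓.
  The top-level work dominates: T(n) = Θ(f(n)) = Θ(n²).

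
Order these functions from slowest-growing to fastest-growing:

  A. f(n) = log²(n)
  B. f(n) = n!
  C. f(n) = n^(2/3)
A < C < B

Comparing growth rates:
A = log²(n) is O(log² n)
C = n^(2/3) is O(n^(2/3))
B = n! is O(n!)

Therefore, the order from slowest to fastest is: A < C < B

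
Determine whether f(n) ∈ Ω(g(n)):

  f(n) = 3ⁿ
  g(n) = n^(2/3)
True

f(n) = 3ⁿ is O(3ⁿ), and g(n) = n^(2/3) is O(n^(2/3)).
Since O(3ⁿ) grows at least as fast as O(n^(2/3)), f(n) = Ω(g(n)) is true.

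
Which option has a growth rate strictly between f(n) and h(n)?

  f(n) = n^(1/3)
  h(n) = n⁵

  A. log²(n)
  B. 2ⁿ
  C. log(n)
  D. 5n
D

We need g(n) with n^(1/3) = o(g(n)) and g(n) = o(n⁵), i.e. O(n^(1/3)) ≺ g ≺ O(n⁵).
Check each option:
  A. log²(n) — O(log² n) does not grow strictly faster than f(n)
  B. 2ⁿ — O(2ⁿ) does not grow strictly slower than h(n)
  C. log(n) — O(log n) does not grow strictly faster than f(n)
  D. 5n — O(n) is strictly between O(n^(1/3)) and O(n⁵) ✓

Only option D (5n) lies strictly between.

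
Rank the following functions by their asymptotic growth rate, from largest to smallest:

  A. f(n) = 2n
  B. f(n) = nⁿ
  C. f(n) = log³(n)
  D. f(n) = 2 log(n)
B > A > C > D

Comparing growth rates:
B = nⁿ is O(nⁿ)
A = 2n is O(n)
C = log³(n) is O(log³ n)
D = 2 log(n) is O(log n)

Therefore, the order from fastest to slowest is: B > A > C > D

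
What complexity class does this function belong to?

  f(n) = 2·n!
O(n!)

The dominant term in 2·n! is 2·n!, which is Θ(n!).
Constants are absorbed, so the tightest bound is O(n!).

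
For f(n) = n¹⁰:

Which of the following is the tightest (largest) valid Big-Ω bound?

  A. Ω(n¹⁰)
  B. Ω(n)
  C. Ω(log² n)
A

f(n) = n¹⁰ is Ω(n¹⁰).
All listed options are valid Big-Ω bounds (lower bounds),
but Ω(n¹⁰) is the tightest (largest valid bound).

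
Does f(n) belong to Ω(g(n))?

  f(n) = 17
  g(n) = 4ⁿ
False

f(n) = 17 is O(1), and g(n) = 4ⁿ is O(4ⁿ).
Since O(1) grows slower than O(4ⁿ), f(n) = Ω(g(n)) is false.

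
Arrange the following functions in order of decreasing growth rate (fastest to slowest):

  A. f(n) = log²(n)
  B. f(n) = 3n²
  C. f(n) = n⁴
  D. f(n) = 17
C > B > A > D

Comparing growth rates:
C = n⁴ is O(n⁴)
B = 3n² is O(n²)
A = log²(n) is O(log² n)
D = 17 is O(1)

Therefore, the order from fastest to slowest is: C > B > A > D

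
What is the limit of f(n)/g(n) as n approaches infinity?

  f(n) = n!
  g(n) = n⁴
∞

Since n! (O(n!)) grows faster than n⁴ (O(n⁴)),
the ratio f(n)/g(n) → ∞ as n → ∞.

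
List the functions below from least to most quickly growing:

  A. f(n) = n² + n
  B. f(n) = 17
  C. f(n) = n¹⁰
B < A < C

Comparing growth rates:
B = 17 is O(1)
A = n² + n is O(n²)
C = n¹⁰ is O(n¹⁰)

Therefore, the order from slowest to fastest is: B < A < C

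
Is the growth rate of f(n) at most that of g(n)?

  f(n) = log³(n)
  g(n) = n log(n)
True

f(n) = log³(n) is O(log³ n), and g(n) = n log(n) is O(n log n).
Since O(log³ n) ⊆ O(n log n) (f grows no faster than g), f(n) = O(g(n)) is true.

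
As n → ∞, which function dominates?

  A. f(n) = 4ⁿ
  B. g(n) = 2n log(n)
A

f(n) = 4ⁿ is O(4ⁿ), while g(n) = 2n log(n) is O(n log n).
Since O(4ⁿ) grows faster than O(n log n), f(n) dominates.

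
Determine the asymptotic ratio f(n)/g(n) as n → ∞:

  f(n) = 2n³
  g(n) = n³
2

Since 2n³ and n³ have the same growth rate (O(n³)),
the ratio converges to a constant: 2.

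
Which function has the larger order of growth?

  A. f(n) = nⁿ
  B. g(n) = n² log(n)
A

f(n) = nⁿ is O(nⁿ), while g(n) = n² log(n) is O(n² log n).
Since O(nⁿ) grows faster than O(n² log n), f(n) dominates.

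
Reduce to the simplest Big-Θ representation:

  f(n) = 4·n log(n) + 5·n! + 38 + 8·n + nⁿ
Θ(nⁿ)

Order the terms by growth rate: 38 ≺ 8·n ≺ 4·n log(n) ≺ 5·n! ≺ nⁿ.
The fastest-growing term nⁿ dominates as n → ∞; dropping its constant factor gives Θ(nⁿ).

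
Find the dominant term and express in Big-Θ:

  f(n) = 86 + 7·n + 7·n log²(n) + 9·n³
Θ(n³)

Order the terms by growth rate: 86 ≺ 7·n ≺ 7·n log²(n) ≺ 9·n³.
The fastest-growing term 9·n³ dominates as n → ∞; dropping its constant factor gives Θ(n³).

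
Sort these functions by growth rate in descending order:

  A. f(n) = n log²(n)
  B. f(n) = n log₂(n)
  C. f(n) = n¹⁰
C > A > B

Comparing growth rates:
C = n¹⁰ is O(n¹⁰)
A = n log²(n) is O(n log² n)
B = n log₂(n) is O(n log n)

Therefore, the order from fastest to slowest is: C > A > B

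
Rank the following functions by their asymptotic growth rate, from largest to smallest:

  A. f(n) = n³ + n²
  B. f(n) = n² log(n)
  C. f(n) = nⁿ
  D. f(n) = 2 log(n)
C > A > B > D

Comparing growth rates:
C = nⁿ is O(nⁿ)
A = n³ + n² is O(n³)
B = n² log(n) is O(n² log n)
D = 2 log(n) is O(log n)

Therefore, the order from fastest to slowest is: C > A > B > D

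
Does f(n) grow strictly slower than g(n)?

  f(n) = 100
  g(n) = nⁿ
True

f(n) = 100 is O(1), and g(n) = nⁿ is O(nⁿ).
Since O(1) grows strictly slower than O(nⁿ), f(n) = o(g(n)) is true.
This means lim(n→∞) f(n)/g(n) = 0.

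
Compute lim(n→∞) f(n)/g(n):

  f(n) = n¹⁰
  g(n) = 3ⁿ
0

Since n¹⁰ (O(n¹⁰)) grows slower than 3ⁿ (O(3ⁿ)),
the ratio f(n)/g(n) → 0 as n → ∞.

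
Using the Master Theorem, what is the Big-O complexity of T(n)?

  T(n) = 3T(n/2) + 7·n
Θ(n^log₂(3))

Master Theorem: a = 3, b = 2, f(n) = 7·n.
Compute the critical exponent d = log₂(3) = 1.585.
Compare f(n) = Θ(n) against n^d:
  k = 1 < d = 1.585, so f(n) = O(n^(d-ε)) — Case 1.
  The recursion cost dominates: T(n) = Θ(n^d) = Θ(n^log₂(3)).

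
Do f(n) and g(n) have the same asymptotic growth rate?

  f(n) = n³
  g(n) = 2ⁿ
False

f(n) = n³ is O(n³), and g(n) = 2ⁿ is O(2ⁿ).
Since they have different growth rates, f(n) = Θ(g(n)) is false.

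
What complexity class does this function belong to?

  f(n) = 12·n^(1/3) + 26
O(n^(1/3))

The dominant term in 12·n^(1/3) + 26 is 12·n^(1/3), which is Θ(n^(1/3)).
Lower-order terms (26) are asymptotically negligible.
Constants are absorbed, so the tightest bound is O(n^(1/3)).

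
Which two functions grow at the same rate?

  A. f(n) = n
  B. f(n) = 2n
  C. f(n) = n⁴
A and B

Examining each function:
  A. n is O(n)
  B. 2n is O(n)
  C. n⁴ is O(n⁴)

Functions A and B both have the same complexity class.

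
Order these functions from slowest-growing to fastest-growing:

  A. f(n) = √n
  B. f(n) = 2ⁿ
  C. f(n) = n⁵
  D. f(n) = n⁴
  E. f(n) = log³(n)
E < A < D < C < B

Comparing growth rates:
E = log³(n) is O(log³ n)
A = √n is O(√n)
D = n⁴ is O(n⁴)
C = n⁵ is O(n⁵)
B = 2ⁿ is O(2ⁿ)

Therefore, the order from slowest to fastest is: E < A < D < C < B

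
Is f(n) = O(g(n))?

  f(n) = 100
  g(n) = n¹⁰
True

f(n) = 100 is O(1), and g(n) = n¹⁰ is O(n¹⁰).
Since O(1) ⊆ O(n¹⁰) (f grows no faster than g), f(n) = O(g(n)) is true.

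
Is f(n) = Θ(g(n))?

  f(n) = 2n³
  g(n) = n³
True

f(n) = 2n³ and g(n) = n³ are both O(n³).
Since they have the same asymptotic growth rate, f(n) = Θ(g(n)) is true.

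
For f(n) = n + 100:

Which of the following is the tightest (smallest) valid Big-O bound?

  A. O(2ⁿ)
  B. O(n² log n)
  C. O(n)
C

f(n) = n + 100 is O(n).
All listed options are valid Big-O bounds (upper bounds),
but O(n) is the tightest (smallest valid bound).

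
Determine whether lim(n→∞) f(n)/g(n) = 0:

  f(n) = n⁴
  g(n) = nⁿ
True

f(n) = n⁴ is O(n⁴), and g(n) = nⁿ is O(nⁿ).
Since O(n⁴) grows strictly slower than O(nⁿ), f(n) = o(g(n)) is true.
This means lim(n→∞) f(n)/g(n) = 0.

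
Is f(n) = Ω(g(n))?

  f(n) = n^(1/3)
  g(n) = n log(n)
False

f(n) = n^(1/3) is O(n^(1/3)), and g(n) = n log(n) is O(n log n).
Since O(n^(1/3)) grows slower than O(n log n), f(n) = Ω(g(n)) is false.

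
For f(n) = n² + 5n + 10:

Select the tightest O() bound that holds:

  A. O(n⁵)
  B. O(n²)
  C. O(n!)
B

f(n) = n² + 5n + 10 is O(n²).
All listed options are valid Big-O bounds (upper bounds),
but O(n²) is the tightest (smallest valid bound).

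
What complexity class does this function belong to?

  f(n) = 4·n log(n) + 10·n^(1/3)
O(n log n)

The dominant term in 4·n log(n) + 10·n^(1/3) is 4·n log(n), which is Θ(n log n).
Lower-order terms (10·n^(1/3)) are asymptotically negligible.
Constants are absorbed, so the tightest bound is O(n log n).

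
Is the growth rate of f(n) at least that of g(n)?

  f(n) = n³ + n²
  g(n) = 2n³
True

f(n) = n³ + n² and g(n) = 2n³ are both O(n³).
Big-Ω permits equal growth rates (f ≥ c·g for some c > 0), so f(n) = Ω(g(n)) is true.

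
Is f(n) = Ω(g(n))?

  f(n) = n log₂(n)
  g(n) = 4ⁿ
False

f(n) = n log₂(n) is O(n log n), and g(n) = 4ⁿ is O(4ⁿ).
Since O(n log n) grows slower than O(4ⁿ), f(n) = Ω(g(n)) is false.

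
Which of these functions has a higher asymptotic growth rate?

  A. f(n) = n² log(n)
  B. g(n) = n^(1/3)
A

f(n) = n² log(n) is O(n² log n), while g(n) = n^(1/3) is O(n^(1/3)).
Since O(n² log n) grows faster than O(n^(1/3)), f(n) dominates.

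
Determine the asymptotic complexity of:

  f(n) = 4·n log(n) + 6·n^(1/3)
O(n log n)

The dominant term in 4·n log(n) + 6·n^(1/3) is 4·n log(n), which is Θ(n log n).
Lower-order terms (6·n^(1/3)) are asymptotically negligible.
Constants are absorbed, so the tightest bound is O(n log n).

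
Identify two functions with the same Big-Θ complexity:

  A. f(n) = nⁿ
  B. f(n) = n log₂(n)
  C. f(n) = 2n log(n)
B and C

Examining each function:
  A. nⁿ is O(nⁿ)
  B. n log₂(n) is O(n log n)
  C. 2n log(n) is O(n log n)

Functions B and C both have the same complexity class.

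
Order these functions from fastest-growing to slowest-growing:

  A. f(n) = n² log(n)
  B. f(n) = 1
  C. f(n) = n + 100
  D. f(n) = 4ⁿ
D > A > C > B

Comparing growth rates:
D = 4ⁿ is O(4ⁿ)
A = n² log(n) is O(n² log n)
C = n + 100 is O(n)
B = 1 is O(1)

Therefore, the order from fastest to slowest is: D > A > C > B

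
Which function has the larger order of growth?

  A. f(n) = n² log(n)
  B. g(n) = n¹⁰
B

f(n) = n² log(n) is O(n² log n), while g(n) = n¹⁰ is O(n¹⁰).
Since O(n¹⁰) grows faster than O(n² log n), g(n) dominates.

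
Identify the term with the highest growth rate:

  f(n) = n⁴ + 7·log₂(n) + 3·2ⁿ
3·2ⁿ

Looking at each term:
  - n⁴ is O(n⁴)
  - 7·log₂(n) is O(log n)
  - 3·2ⁿ is O(2ⁿ)

The term 3·2ⁿ (O(2ⁿ)) grows fastest and dominates all others.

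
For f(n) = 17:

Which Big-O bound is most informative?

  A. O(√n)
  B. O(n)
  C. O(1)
C

f(n) = 17 is O(1).
All listed options are valid Big-O bounds (upper bounds),
but O(1) is the tightest (smallest valid bound).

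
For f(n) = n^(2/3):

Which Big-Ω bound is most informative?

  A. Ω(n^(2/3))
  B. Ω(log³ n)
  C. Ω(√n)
A

f(n) = n^(2/3) is Ω(n^(2/3)).
All listed options are valid Big-Ω bounds (lower bounds),
but Ω(n^(2/3)) is the tightest (largest valid bound).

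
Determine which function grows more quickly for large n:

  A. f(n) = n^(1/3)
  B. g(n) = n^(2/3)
B

f(n) = n^(1/3) is O(n^(1/3)), while g(n) = n^(2/3) is O(n^(2/3)).
Since O(n^(2/3)) grows faster than O(n^(1/3)), g(n) dominates.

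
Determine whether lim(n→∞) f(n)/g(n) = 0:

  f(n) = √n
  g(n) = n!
True

f(n) = √n is O(√n), and g(n) = n! is O(n!).
Since O(√n) grows strictly slower than O(n!), f(n) = o(g(n)) is true.
This means lim(n→∞) f(n)/g(n) = 0.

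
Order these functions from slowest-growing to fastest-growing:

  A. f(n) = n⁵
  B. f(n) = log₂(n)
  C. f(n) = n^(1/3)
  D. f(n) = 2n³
B < C < D < A

Comparing growth rates:
B = log₂(n) is O(log n)
C = n^(1/3) is O(n^(1/3))
D = 2n³ is O(n³)
A = n⁵ is O(n⁵)

Therefore, the order from slowest to fastest is: B < C < D < A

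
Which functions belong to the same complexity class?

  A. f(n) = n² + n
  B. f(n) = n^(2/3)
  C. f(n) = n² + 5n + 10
A and C

Examining each function:
  A. n² + n is O(n²)
  B. n^(2/3) is O(n^(2/3))
  C. n² + 5n + 10 is O(n²)

Functions A and C both have the same complexity class.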